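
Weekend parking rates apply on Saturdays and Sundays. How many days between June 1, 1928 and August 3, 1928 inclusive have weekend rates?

18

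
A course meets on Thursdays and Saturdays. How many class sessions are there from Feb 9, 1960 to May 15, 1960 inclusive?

28

Feb 9, 1960 is a Tuesday.
From Feb 9, 1960 to May 15, 1960 is 97 days inclusive.
97 = 7 × 13 + 6, so there are 13 full weeks plus 6 extra days.
Each full week contributes 2 days from the set (Thu, Sat): 13 × 2 = 26.
The 6 extra days are Tue, Wed, Thu, Fri, Sat, Sun — 2 of them qualify.
Total: 26 + 2 = 28.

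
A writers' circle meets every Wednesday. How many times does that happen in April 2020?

5

Apr 1, 2020 is a Wednesday.
From Apr 1, 2020 to Apr 30, 2020 is 30 days inclusive.
30 = 7 × 4 + 2, so there are 4 full weeks plus 2 extra days.
Each full week contributes one Wednesday: 4 so far.
The 2 extra days are Wednesday, Thursday — 1 of them qualifies.
Total: 4 + 1 = 5.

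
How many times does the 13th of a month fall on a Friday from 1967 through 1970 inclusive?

Friday-the-13ths by year:
1967: Jan, Oct
1968: Sep, Dec
1969: Jun
1970: Feb, Mar, Nov

8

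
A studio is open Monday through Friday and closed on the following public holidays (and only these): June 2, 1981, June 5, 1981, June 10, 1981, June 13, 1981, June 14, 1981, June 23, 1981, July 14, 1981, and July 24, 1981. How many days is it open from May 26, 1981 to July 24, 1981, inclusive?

38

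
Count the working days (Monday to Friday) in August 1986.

Aug 1, 1986 is a Friday.
The range spans 31 days (inclusive of both endpoints).
31 = 7 × 4 + 3, so there are 4 full weeks plus 3 extra days.
Each full week contributes 5 weekdays (Mon–Fri): 4 × 5 = 20.
The 3 extra days are Fri, Sat, Sun — 1 of them qualifies.
Total: 20 + 1 = 21.

21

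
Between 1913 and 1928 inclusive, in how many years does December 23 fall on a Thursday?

3

Day of week of December 23 in each year:
1913: Tue, 1914: Wed, 1915: Thu ✓, 1916: Sat, 1917: Sun, 1918: Mon, 1919: Tue, 1920: Thu ✓, 1921: Fri, 1922: Sat, 1923: Sun, 1924: Tue, 1925: Wed, 1926: Thu ✓, 1927: Fri, 1928: Sun
Thursdays: 1915, 1920, 1926.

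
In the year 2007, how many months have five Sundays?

A month has five Sundays exactly when Sunday falls within its first (length − 28) days.
Jan: 31 days, starts Mon → 5 of Mon, Tue, Wed
Feb: 28 days, starts Thu → 5 of (none)
Mar: 31 days, starts Thu → 5 of Thu, Fri, Sat
Apr: 30 days, starts Sun → 5 of Sun, Mon ✓
May: 31 days, starts Tue → 5 of Tue, Wed, Thu
Jun: 30 days, starts Fri → 5 of Fri, Sat
Jul: 31 days, starts Sun → 5 of Sun, Mon, Tue ✓
Aug: 31 days, starts Wed → 5 of Wed, Thu, Fri
Sep: 30 days, starts Sat → 5 of Sat, Sun ✓
Oct: 31 days, starts Mon → 5 of Mon, Tue, Wed
Nov: 30 days, starts Thu → 5 of Thu, Fri
Dec: 31 days, starts Sat → 5 of Sat, Sun, Mon ✓
Months with five Sundays: Apr, Jul, Sep, Dec.

4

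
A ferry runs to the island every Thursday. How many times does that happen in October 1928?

1928-10-01 is a Monday.
From 1928-10-01 to 1928-10-31 is 31 days inclusive.
31 = 7 × 4 + 3, so there are 4 full weeks plus 3 extra days.
Each full week contributes one Thursday: 4 so far.
The 3 extra days are Monday, Tuesday, Wednesday — none qualify.
Total: 4 + 0 = 4.

4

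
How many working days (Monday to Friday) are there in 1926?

261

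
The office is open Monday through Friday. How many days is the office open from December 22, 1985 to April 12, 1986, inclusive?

December 22, 1985 is a Sunday.
The range spans 112 days (inclusive of both endpoints).
112 = 7 × 16, so the span is exactly 16 full weeks.
Each full week contributes 5 weekdays (Mon–Fri): 16 × 5 = 80.
Total: 80.

80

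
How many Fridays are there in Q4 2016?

October 1, 2016 is a Saturday.
The range spans 92 days (inclusive of both endpoints).
92 = 7 × 13 + 1, so there are 13 full weeks plus 1 extra day.
Each full week contributes one Friday: 13 so far.
The 1 extra day is Saturday — none qualify.
Total: 13 + 0 = 13.

13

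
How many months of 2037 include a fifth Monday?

4

A month has five Mondays exactly when Monday falls within its first (length − 28) days.
Jan: 31 days, starts Thu → 5 of Thu, Fri, Sat
Feb: 28 days, starts Sun → 5 of (none)
Mar: 31 days, starts Sun → 5 of Sun, Mon, Tue ✓
Apr: 30 days, starts Wed → 5 of Wed, Thu
May: 31 days, starts Fri → 5 of Fri, Sat, Sun
Jun: 30 days, starts Mon → 5 of Mon, Tue ✓
Jul: 31 days, starts Wed → 5 of Wed, Thu, Fri
Aug: 31 days, starts Sat → 5 of Sat, Sun, Mon ✓
Sep: 30 days, starts Tue → 5 of Tue, Wed
Oct: 31 days, starts Thu → 5 of Thu, Fri, Sat
Nov: 30 days, starts Sun → 5 of Sun, Mon ✓
Dec: 31 days, starts Tue → 5 of Tue, Wed, Thu
Months with five Mondays: Mar, Jun, Aug, Nov.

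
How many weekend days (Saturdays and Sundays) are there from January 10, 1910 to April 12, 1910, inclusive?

January 10, 1910 is a Monday.
The range spans 93 days (inclusive of both endpoints).
93 = 7 × 13 + 2, so there are 13 full weeks plus 2 extra days.
Each full week contributes 2 weekend days (Sat, Sun): 13 × 2 = 26.
The 2 extra days are Monday, Tuesday — none qualify.
Total: 26 + 0 = 26.

26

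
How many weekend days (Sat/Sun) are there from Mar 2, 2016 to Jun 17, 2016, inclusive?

Mar 2, 2016 is a Wednesday.
From Mar 2, 2016 to Jun 17, 2016 is 108 days inclusive.
108 = 7 × 15 + 3, so there are 15 full weeks plus 3 extra days.
Each full week contributes 2 weekend days (Sat, Sun): 15 × 2 = 30.
The 3 extra days are Wed, Thu, Fri — none qualify.
Total: 30 + 0 = 30.

30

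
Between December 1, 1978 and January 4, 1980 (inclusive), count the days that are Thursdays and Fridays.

115

December 1, 1978 is a Friday.
From December 1, 1978 to January 4, 1980 is 400 days inclusive.
400 = 7 × 57 + 1, so there are 57 full weeks plus 1 extra day.
Each full week contributes 2 days from the set (Thu, Fri): 57 × 2 = 114.
The 1 extra day is Friday — 1 of them qualifies.
Total: 114 + 1 = 115.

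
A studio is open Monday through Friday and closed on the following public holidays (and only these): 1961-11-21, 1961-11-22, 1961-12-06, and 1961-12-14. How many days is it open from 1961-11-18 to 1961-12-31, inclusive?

1961-11-18 is a Saturday.
The range spans 44 days (inclusive of both endpoints).
44 = 7 × 6 + 2, so there are 6 full weeks plus 2 extra days.
Each full week contributes 5 weekdays (Mon–Fri): 6 × 5 = 30.
The 2 extra days are Sat, Sun — none qualify.
Total: 30 + 0 = 30.
Holidays: 1961-11-21 (Tue); 1961-11-22 (Wed); 1961-12-06 (Wed); 1961-12-14 (Thu).
All 4 holidays fall on weekdays, so subtract 4.
Business days: 30 − 4 = 26.

26 working days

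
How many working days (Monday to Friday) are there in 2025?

261

Jan 1, 2025 is a Wednesday.
From Jan 1, 2025 to Dec 31, 2025 is 365 days inclusive.
365 = 7 × 52 + 1, so there are 52 full weeks plus 1 extra day.
Each full week contributes 5 weekdays (Mon–Fri): 52 × 5 = 260.
The 1 extra day is Wed — 1 of them qualifies.
Total: 260 + 1 = 261.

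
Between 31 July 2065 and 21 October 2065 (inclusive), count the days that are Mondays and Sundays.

31 July 2065 is a Friday.
That's 83 days from start to end, counting both.
83 = 7 × 11 + 6, so there are 11 full weeks plus 6 extra days.
Each full week contributes 2 days from the set (Mon, Sun): 11 × 2 = 22.
The 6 extra days are Fri, Sat, Sun, Mon, Tue, Wed — 2 of them qualify.
Total: 22 + 2 = 24.

24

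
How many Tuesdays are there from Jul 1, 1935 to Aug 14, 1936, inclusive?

59 Tuesdays

Jul 1, 1935 is a Monday.
From Jul 1, 1935 to Aug 14, 1936 is 411 days inclusive.
411 = 7 × 58 + 5, so there are 58 full weeks plus 5 extra days.
Each full week contributes one Tuesday: 58 so far.
The 5 extra days are Monday, Tuesday, Wednesday, Thursday, Friday — 1 of them qualifies.
Total: 58 + 1 = 59.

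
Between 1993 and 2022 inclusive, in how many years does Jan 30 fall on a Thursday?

4

Day of week of January 30 in each year:
1993: Sat, 1994: Sun, 1995: Mon, 1996: Tue, 1997: Thu ✓, 1998: Fri, 1999: Sat, 2000: Sun, 2001: Tue, 2002: Wed, 2003: Thu ✓, 2004: Fri, 2005: Sun, 2006: Mon, 2007: Tue, 2008: Wed, 2009: Fri, 2010: Sat, 2011: Sun, 2012: Mon, 2013: Wed, 2014: Thu ✓, 2015: Fri, 2016: Sat, 2017: Mon, 2018: Tue, 2019: Wed, 2020: Thu ✓, 2021: Sat, 2022: Sun
Thursdays: 1997, 2003, 2014, 2020.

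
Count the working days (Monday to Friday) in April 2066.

22

Apr 1, 2066 is a Thursday.
From Apr 1, 2066 to Apr 30, 2066 is 30 days inclusive.
30 = 7 × 4 + 2, so there are 4 full weeks plus 2 extra days.
Each full week contributes 5 weekdays (Mon–Fri): 4 × 5 = 20.
The 2 extra days are Thu, Fri — 2 of them qualify.
Total: 20 + 2 = 22.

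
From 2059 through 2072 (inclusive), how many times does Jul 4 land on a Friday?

3

Day of week of July 4 in each year:
2059: Fri ✓, 2060: Sun, 2061: Mon, 2062: Tue, 2063: Wed, 2064: Fri ✓, 2065: Sat, 2066: Sun, 2067: Mon, 2068: Wed, 2069: Thu, 2070: Fri ✓, 2071: Sat, 2072: Mon
Fridays: 2059, 2064, 2070.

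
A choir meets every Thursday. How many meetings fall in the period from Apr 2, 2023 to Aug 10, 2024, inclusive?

71 Thursdays

Apr 2, 2023 is a Sunday.
From Apr 2, 2023 to Aug 10, 2024 is 497 days inclusive.
497 = 7 × 71, so the span is exactly 71 full weeks.
Each full week contributes one Thursday: 71 so far.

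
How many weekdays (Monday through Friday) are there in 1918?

261 weekdays

1918-01-01 is a Tuesday.
That's 365 days from start to end, counting both.
365 = 7 × 52 + 1, so there are 52 full weeks plus 1 extra day.
Each full week contributes 5 weekdays (Mon–Fri): 52 × 5 = 260.
The 1 extra day is Tuesday — 1 of them qualifies.
Total: 260 + 1 = 261.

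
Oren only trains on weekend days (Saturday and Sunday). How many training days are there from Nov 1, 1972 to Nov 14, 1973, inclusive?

Nov 1, 1972 is a Wednesday.
The range spans 379 days (inclusive of both endpoints).
379 = 7 × 54 + 1, so there are 54 full weeks plus 1 extra day.
Each full week contributes 2 weekend days (Sat, Sun): 54 × 2 = 108.
The 1 extra day is Wednesday — none qualify.
Total: 108 + 0 = 108.

108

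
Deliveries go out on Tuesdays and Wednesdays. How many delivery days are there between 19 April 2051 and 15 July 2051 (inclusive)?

19 April 2051 is a Wednesday.
That's 88 days from start to end, counting both.
88 = 7 × 12 + 4, so there are 12 full weeks plus 4 extra days.
Each full week contributes 2 days from the set (Tue, Wed): 12 × 2 = 24.
The 4 extra days are Wed, Thu, Fri, Sat — 1 of them qualifies.
Total: 24 + 1 = 25.

25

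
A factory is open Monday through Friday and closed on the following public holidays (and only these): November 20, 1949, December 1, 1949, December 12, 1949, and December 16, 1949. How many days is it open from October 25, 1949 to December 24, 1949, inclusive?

41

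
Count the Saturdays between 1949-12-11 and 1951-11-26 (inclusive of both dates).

102

1949-12-11 is a Sunday.
From 1949-12-11 to 1951-11-26 is 716 days inclusive.
716 = 7 × 102 + 2, so there are 102 full weeks plus 2 extra days.
Each full week contributes one Saturday: 102 so far.
The 2 extra days are Sun, Mon — none qualify.
Total: 102 + 0 = 102.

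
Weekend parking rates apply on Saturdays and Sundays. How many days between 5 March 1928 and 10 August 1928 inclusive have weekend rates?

44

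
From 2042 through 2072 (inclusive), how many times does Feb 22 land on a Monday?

5

Day of week of February 22 in each year:
2042: Sat, 2043: Sun, 2044: Mon ✓, 2045: Wed, 2046: Thu, 2047: Fri, 2048: Sat, 2049: Mon ✓, 2050: Tue, 2051: Wed, 2052: Thu, 2053: Sat, 2054: Sun, 2055: Mon ✓, 2056: Tue, 2057: Thu, 2058: Fri, 2059: Sat, 2060: Sun, 2061: Tue, 2062: Wed, 2063: Thu, 2064: Fri, 2065: Sun, 2066: Mon ✓, 2067: Tue, 2068: Wed, 2069: Fri, 2070: Sat, 2071: Sun, 2072: Mon ✓
Mondays: 2044, 2049, 2055, 2066, 2072.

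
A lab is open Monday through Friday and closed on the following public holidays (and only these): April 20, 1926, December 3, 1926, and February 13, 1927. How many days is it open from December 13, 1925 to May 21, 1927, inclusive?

December 13, 1925 is a Sunday.
From December 13, 1925 to May 21, 1927 is 525 days inclusive.
525 = 7 × 75, so the span is exactly 75 full weeks.
Each full week contributes 5 weekdays (Mon–Fri): 75 × 5 = 375.
Holidays: April 20, 1926 (Tue); December 3, 1926 (Fri); February 13, 1927 (Sun).
2 of the 3 holidays fall on weekdays; the rest are weekends and were already excluded.
Business days: 375 − 2 = 373.

373 business days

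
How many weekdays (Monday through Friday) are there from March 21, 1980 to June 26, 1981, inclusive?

331 weekdays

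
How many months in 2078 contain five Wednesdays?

A month has five Wednesdays exactly when Wednesday falls within its first (length − 28) days.
Jan: 31 days, starts Sat → 5 of Sat, Sun, Mon
Feb: 28 days, starts Tue → 5 of (none)
Mar: 31 days, starts Tue → 5 of Tue, Wed, Thu ✓
Apr: 30 days, starts Fri → 5 of Fri, Sat
May: 31 days, starts Sun → 5 of Sun, Mon, Tue
Jun: 30 days, starts Wed → 5 of Wed, Thu ✓
Jul: 31 days, starts Fri → 5 of Fri, Sat, Sun
Aug: 31 days, starts Mon → 5 of Mon, Tue, Wed ✓
Sep: 30 days, starts Thu → 5 of Thu, Fri
Oct: 31 days, starts Sat → 5 of Sat, Sun, Mon
Nov: 30 days, starts Tue → 5 of Tue, Wed ✓
Dec: 31 days, starts Thu → 5 of Thu, Fri, Sat
Months with five Wednesdays: Mar, Jun, Aug, Nov.

4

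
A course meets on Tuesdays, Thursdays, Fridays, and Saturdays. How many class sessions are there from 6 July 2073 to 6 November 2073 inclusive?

6 July 2073 is a Thursday.
The range spans 124 days (inclusive of both endpoints).
124 = 7 × 17 + 5, so there are 17 full weeks plus 5 extra days.
Each full week contributes 4 days from the set (Tue, Thu, Fri, Sat): 17 × 4 = 68.
The 5 extra days are Thu, Fri, Sat, Sun, Mon — 3 of them qualify.
Total: 68 + 3 = 71.

71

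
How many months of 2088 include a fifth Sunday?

4

A month has five Sundays exactly when Sunday falls within its first (length − 28) days.
Jan: 31 days, starts Thu → 5 of Thu, Fri, Sat
Feb: 29 days, starts Sun → 5 of Sun ✓
Mar: 31 days, starts Mon → 5 of Mon, Tue, Wed
Apr: 30 days, starts Thu → 5 of Thu, Fri
May: 31 days, starts Sat → 5 of Sat, Sun, Mon ✓
Jun: 30 days, starts Tue → 5 of Tue, Wed
Jul: 31 days, starts Thu → 5 of Thu, Fri, Sat
Aug: 31 days, starts Sun → 5 of Sun, Mon, Tue ✓
Sep: 30 days, starts Wed → 5 of Wed, Thu
Oct: 31 days, starts Fri → 5 of Fri, Sat, Sun ✓
Nov: 30 days, starts Mon → 5 of Mon, Tue
Dec: 31 days, starts Wed → 5 of Wed, Thu, Fri
Months with five Sundays: Feb, May, Aug, Oct.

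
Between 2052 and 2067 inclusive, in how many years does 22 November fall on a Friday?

2

Day of week of November 22 in each year:
2052: Fri ✓, 2053: Sat, 2054: Sun, 2055: Mon, 2056: Wed, 2057: Thu, 2058: Fri ✓, 2059: Sat, 2060: Mon, 2061: Tue, 2062: Wed, 2063: Thu, 2064: Sat, 2065: Sun, 2066: Mon, 2067: Tue
Fridays: 2052, 2058.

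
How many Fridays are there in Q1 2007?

13

1 January 2007 is a Monday.
That's 90 days from start to end, counting both.
90 = 7 × 12 + 6, so there are 12 full weeks plus 6 extra days.
Each full week contributes one Friday: 12 so far.
The 6 extra days are Mon, Tue, Wed, Thu, Fri, Sat — 1 of them qualifies.
Total: 12 + 1 = 13.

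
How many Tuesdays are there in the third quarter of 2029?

13

2029-07-01 is a Sunday.
The range spans 92 days (inclusive of both endpoints).
92 = 7 × 13 + 1, so there are 13 full weeks plus 1 extra day.
Each full week contributes one Tuesday: 13 so far.
The 1 extra day is Sun — none qualify.
Total: 13 + 0 = 13.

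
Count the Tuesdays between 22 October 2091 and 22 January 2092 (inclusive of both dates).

22 October 2091 is a Monday.
That's 93 days from start to end, counting both.
93 = 7 × 13 + 2, so there are 13 full weeks plus 2 extra days.
Each full week contributes one Tuesday: 13 so far.
The 2 extra days are Monday, Tuesday — 1 of them qualifies.
Total: 13 + 1 = 14.

14 Tuesdays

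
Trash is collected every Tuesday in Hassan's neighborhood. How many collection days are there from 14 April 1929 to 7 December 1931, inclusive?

14 April 1929 is a Sunday.
From 14 April 1929 to 7 December 1931 is 968 days inclusive.
968 = 7 × 138 + 2, so there are 138 full weeks plus 2 extra days.
Each full week contributes one Tuesday: 138 so far.
The 2 extra days are Sun, Mon — none qualify.
Total: 138 + 0 = 138.

138 Tuesdays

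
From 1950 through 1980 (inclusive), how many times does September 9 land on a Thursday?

4

Day of week of September 9 in each year:
1950: Sat, 1951: Sun, 1952: Tue, 1953: Wed, 1954: Thu ✓, 1955: Fri, 1956: Sun, 1957: Mon, 1958: Tue, 1959: Wed, 1960: Fri, 1961: Sat, 1962: Sun, 1963: Mon, 1964: Wed, 1965: Thu ✓, 1966: Fri, 1967: Sat, 1968: Mon, 1969: Tue, 1970: Wed, 1971: Thu ✓, 1972: Sat, 1973: Sun, 1974: Mon, 1975: Tue, 1976: Thu ✓, 1977: Fri, 1978: Sat, 1979: Sun, 1980: Tue
Thursdays: 1954, 1965, 1971, 1976.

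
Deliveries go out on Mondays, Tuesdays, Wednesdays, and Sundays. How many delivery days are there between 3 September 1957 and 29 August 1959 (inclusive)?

414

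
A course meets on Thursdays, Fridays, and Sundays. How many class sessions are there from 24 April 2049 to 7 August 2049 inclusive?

24 April 2049 is a Saturday.
That's 106 days from start to end, counting both.
106 = 7 × 15 + 1, so there are 15 full weeks plus 1 extra day.
Each full week contributes 3 days from the set (Thu, Fri, Sun): 15 × 3 = 45.
The 1 extra day is Sat — none qualify.
Total: 45 + 0 = 45.

45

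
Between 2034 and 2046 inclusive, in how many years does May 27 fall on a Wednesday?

Day of week of May 27 in each year:
2034: Sat, 2035: Sun, 2036: Tue, 2037: Wed ✓, 2038: Thu, 2039: Fri, 2040: Sun, 2041: Mon, 2042: Tue, 2043: Wed ✓, 2044: Fri, 2045: Sat, 2046: Sun
Wednesdays: 2037, 2043.

2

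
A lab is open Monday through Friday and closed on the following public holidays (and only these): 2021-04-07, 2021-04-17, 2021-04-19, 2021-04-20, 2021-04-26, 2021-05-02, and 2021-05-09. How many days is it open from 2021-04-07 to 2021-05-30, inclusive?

34

2021-04-07 is a Wednesday.
From 2021-04-07 to 2021-05-30 is 54 days inclusive.
54 = 7 × 7 + 5, so there are 7 full weeks plus 5 extra days.
Each full week contributes 5 weekdays (Mon–Fri): 7 × 5 = 35.
The 5 extra days are Wednesday, Thursday, Friday, Saturday, Sunday — 3 of them qualify.
Total: 35 + 3 = 38.
Holidays: 2021-04-07 (Wed); 2021-04-17 (Sat); 2021-04-19 (Mon); 2021-04-20 (Tue); 2021-04-26 (Mon); 2021-05-02 (Sun); 2021-05-09 (Sun).
4 of the 7 holidays fall on weekdays; the rest are weekends and were already excluded.
Business days: 38 − 4 = 34.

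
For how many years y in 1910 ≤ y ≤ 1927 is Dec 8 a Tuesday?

Day of week of December 8 in each year:
1910: Thu, 1911: Fri, 1912: Sun, 1913: Mon, 1914: Tue ✓, 1915: Wed, 1916: Fri, 1917: Sat, 1918: Sun, 1919: Mon, 1920: Wed, 1921: Thu, 1922: Fri, 1923: Sat, 1924: Mon, 1925: Tue ✓, 1926: Wed, 1927: Thu
Tuesdays: 1914, 1925.

2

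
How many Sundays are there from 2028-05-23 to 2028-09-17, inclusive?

2028-05-23 is a Tuesday.
That's 118 days from start to end, counting both.
118 = 7 × 16 + 6, so there are 16 full weeks plus 6 extra days.
Each full week contributes one Sunday: 16 so far.
The 6 extra days are Tue, Wed, Thu, Fri, Sat, Sun — 1 of them qualifies.
Total: 16 + 1 = 17.

17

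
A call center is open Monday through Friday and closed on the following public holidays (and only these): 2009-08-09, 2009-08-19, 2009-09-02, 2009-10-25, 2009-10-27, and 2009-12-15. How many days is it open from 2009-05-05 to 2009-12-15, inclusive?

2009-05-05 is a Tuesday.
That's 225 days from start to end, counting both.
225 = 7 × 32 + 1, so there are 32 full weeks plus 1 extra day.
Each full week contributes 5 weekdays (Mon–Fri): 32 × 5 = 160.
The 1 extra day is Tue — 1 of them qualifies.
Total: 160 + 1 = 161.
Holidays: 2009-08-09 (Sun); 2009-08-19 (Wed); 2009-09-02 (Wed); 2009-10-25 (Sun); 2009-10-27 (Tue); 2009-12-15 (Tue).
4 of the 6 holidays fall on weekdays; the rest are weekends and were already excluded.
Business days: 161 − 4 = 157.

157 business days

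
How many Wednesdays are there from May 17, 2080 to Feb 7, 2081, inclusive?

May 17, 2080 is a Friday.
That's 267 days from start to end, counting both.
267 = 7 × 38 + 1, so there are 38 full weeks plus 1 extra day.
Each full week contributes one Wednesday: 38 so far.
The 1 extra day is Fri — none qualify.
Total: 38 + 0 = 38.

38 Wednesdays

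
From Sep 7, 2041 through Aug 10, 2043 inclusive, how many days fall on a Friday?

100

Sep 7, 2041 is a Saturday.
The range spans 703 days (inclusive of both endpoints).
703 = 7 × 100 + 3, so there are 100 full weeks plus 3 extra days.
Each full week contributes one Friday: 100 so far.
The 3 extra days are Saturday, Sunday, Monday — none qualify.
Total: 100 + 0 = 100.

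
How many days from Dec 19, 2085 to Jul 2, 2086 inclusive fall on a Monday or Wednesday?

56

Dec 19, 2085 is a Wednesday.
From Dec 19, 2085 to Jul 2, 2086 is 196 days inclusive.
196 = 7 × 28, so the span is exactly 28 full weeks.
Each full week contributes 2 days from the set (Mon, Wed): 28 × 2 = 56.
Total: 56.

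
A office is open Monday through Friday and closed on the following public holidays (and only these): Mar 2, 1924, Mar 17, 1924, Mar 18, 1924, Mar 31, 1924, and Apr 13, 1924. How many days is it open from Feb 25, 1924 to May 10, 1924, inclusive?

Feb 25, 1924 is a Monday.
That's 76 days from start to end, counting both.
76 = 7 × 10 + 6, so there are 10 full weeks plus 6 extra days.
Each full week contributes 5 weekdays (Mon–Fri): 10 × 5 = 50.
The 6 extra days are Mon, Tue, Wed, Thu, Fri, Sat — 5 of them qualify.
Total: 50 + 5 = 55.
Holidays: Mar 2, 1924 (Sun); Mar 17, 1924 (Mon); Mar 18, 1924 (Tue); Mar 31, 1924 (Mon); Apr 13, 1924 (Sun).
3 of the 5 holidays fall on weekdays; the rest are weekends and were already excluded.
Business days: 55 − 3 = 52.

52 business days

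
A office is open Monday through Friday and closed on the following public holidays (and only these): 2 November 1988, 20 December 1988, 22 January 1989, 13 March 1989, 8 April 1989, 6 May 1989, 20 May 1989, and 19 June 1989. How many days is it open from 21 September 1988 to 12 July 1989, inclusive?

21 September 1988 is a Wednesday.
That's 295 days from start to end, counting both.
295 = 7 × 42 + 1, so there are 42 full weeks plus 1 extra day.
Each full week contributes 5 weekdays (Mon–Fri): 42 × 5 = 210.
The 1 extra day is Wednesday — 1 of them qualifies.
Total: 210 + 1 = 211.
Holidays: 2 November 1988 (Wed); 20 December 1988 (Tue); 22 January 1989 (Sun); 13 March 1989 (Mon); 8 April 1989 (Sat); 6 May 1989 (Sat); 20 May 1989 (Sat); 19 June 1989 (Mon).
4 of the 8 holidays fall on weekdays; the rest are weekends and were already excluded.
Business days: 211 − 4 = 207.

207 working days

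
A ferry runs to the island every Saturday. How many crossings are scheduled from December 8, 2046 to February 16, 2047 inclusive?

11

December 8, 2046 is a Saturday.
From December 8, 2046 to February 16, 2047 is 71 days inclusive.
71 = 7 × 10 + 1, so there are 10 full weeks plus 1 extra day.
Each full week contributes one Saturday: 10 so far.
The 1 extra day is Sat — 1 of them qualifies.
Total: 10 + 1 = 11.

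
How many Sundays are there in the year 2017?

January 1, 2017 is a Sunday.
From January 1, 2017 to December 31, 2017 is 365 days inclusive.
365 = 7 × 52 + 1, so there are 52 full weeks plus 1 extra day.
Each full week contributes one Sunday: 52 so far.
The 1 extra day is Sunday — 1 of them qualifies.
Total: 52 + 1 = 53.

53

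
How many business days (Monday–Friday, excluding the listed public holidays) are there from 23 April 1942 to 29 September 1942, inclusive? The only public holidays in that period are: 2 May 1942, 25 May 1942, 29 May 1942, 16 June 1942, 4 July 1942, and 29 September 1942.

110 business days

23 April 1942 is a Thursday.
From 23 April 1942 to 29 September 1942 is 160 days inclusive.
160 = 7 × 22 + 6, so there are 22 full weeks plus 6 extra days.
Each full week contributes 5 weekdays (Mon–Fri): 22 × 5 = 110.
The 6 extra days are Thu, Fri, Sat, Sun, Mon, Tue — 4 of them qualify.
Total: 110 + 4 = 114.
Holidays: 2 May 1942 (Sat); 25 May 1942 (Mon); 29 May 1942 (Fri); 16 June 1942 (Tue); 4 July 1942 (Sat); 29 September 1942 (Tue).
4 of the 6 holidays fall on weekdays; the rest are weekends and were already excluded.
Business days: 114 − 4 = 110.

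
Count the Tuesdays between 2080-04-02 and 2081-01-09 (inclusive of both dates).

2080-04-02 is a Tuesday.
That's 283 days from start to end, counting both.
283 = 7 × 40 + 3, so there are 40 full weeks plus 3 extra days.
Each full week contributes one Tuesday: 40 so far.
The 3 extra days are Tuesday, Wednesday, Thursday — 1 of them qualifies.
Total: 40 + 1 = 41.

41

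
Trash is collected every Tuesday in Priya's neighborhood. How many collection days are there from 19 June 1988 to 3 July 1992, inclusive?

19 June 1988 is a Sunday.
That's 1476 days from start to end, counting both.
1476 = 7 × 210 + 6, so there are 210 full weeks plus 6 extra days.
Each full week contributes one Tuesday: 210 so far.
The 6 extra days are Sun, Mon, Tue, Wed, Thu, Fri — 1 of them qualifies.
Total: 210 + 1 = 211.

211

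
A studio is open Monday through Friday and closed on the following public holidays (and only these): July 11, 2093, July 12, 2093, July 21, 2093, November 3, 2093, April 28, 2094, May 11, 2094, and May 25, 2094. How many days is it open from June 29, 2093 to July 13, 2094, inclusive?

June 29, 2093 is a Monday.
The range spans 380 days (inclusive of both endpoints).
380 = 7 × 54 + 2, so there are 54 full weeks plus 2 extra days.
Each full week contributes 5 weekdays (Mon–Fri): 54 × 5 = 270.
The 2 extra days are Mon, Tue — 2 of them qualify.
Total: 270 + 2 = 272.
Holidays: July 11, 2093 (Sat); July 12, 2093 (Sun); July 21, 2093 (Tue); November 3, 2093 (Tue); April 28, 2094 (Wed); May 11, 2094 (Tue); May 25, 2094 (Tue).
5 of the 7 holidays fall on weekdays; the rest are weekends and were already excluded.
Business days: 272 − 5 = 267.

267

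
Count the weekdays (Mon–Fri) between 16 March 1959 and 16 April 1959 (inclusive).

24 weekdays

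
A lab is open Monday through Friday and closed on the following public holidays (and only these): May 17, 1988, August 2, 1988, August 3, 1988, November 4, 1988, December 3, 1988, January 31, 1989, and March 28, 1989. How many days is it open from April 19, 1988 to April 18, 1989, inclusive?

255

April 19, 1988 is a Tuesday.
That's 365 days from start to end, counting both.
365 = 7 × 52 + 1, so there are 52 full weeks plus 1 extra day.
Each full week contributes 5 weekdays (Mon–Fri): 52 × 5 = 260.
The 1 extra day is Tue — 1 of them qualifies.
Total: 260 + 1 = 261.
Holidays: May 17, 1988 (Tue); August 2, 1988 (Tue); August 3, 1988 (Wed); November 4, 1988 (Fri); December 3, 1988 (Sat); January 31, 1989 (Tue); March 28, 1989 (Tue).
6 of the 7 holidays fall on weekdays; the rest are weekends and were already excluded.
Business days: 261 − 6 = 255.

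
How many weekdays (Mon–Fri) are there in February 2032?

20 weekdays

1 February 2032 is a Sunday.
From 1 February 2032 to 29 February 2032 is 29 days inclusive.
29 = 7 × 4 + 1, so there are 4 full weeks plus 1 extra day.
Each full week contributes 5 weekdays (Mon–Fri): 4 × 5 = 20.
The 1 extra day is Sun — none qualify.
Total: 20 + 0 = 20.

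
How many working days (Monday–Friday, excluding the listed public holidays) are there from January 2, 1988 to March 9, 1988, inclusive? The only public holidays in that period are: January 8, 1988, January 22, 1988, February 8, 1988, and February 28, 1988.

45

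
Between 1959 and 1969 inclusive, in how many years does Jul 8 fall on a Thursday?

Day of week of July 8 in each year:
1959: Wed, 1960: Fri, 1961: Sat, 1962: Sun, 1963: Mon, 1964: Wed, 1965: Thu ✓, 1966: Fri, 1967: Sat, 1968: Mon, 1969: Tue
Thursdays: 1965.

1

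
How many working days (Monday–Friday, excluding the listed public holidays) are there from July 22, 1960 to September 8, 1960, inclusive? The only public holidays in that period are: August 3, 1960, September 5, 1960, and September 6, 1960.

32

July 22, 1960 is a Friday.
That's 49 days from start to end, counting both.
49 = 7 × 7, so the span is exactly 7 full weeks.
Each full week contributes 5 weekdays (Mon–Fri): 7 × 5 = 35.
Holidays: August 3, 1960 (Wed); September 5, 1960 (Mon); September 6, 1960 (Tue).
All 3 holidays fall on weekdays, so subtract 3.
Business days: 35 − 3 = 32.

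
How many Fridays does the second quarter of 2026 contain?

Apr 1, 2026 is a Wednesday.
The range spans 91 days (inclusive of both endpoints).
91 = 7 × 13, so the span is exactly 13 full weeks.
Each full week contributes one Friday: 13 so far.

13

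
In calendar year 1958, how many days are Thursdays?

52

Jan 1, 1958 is a Wednesday.
The range spans 365 days (inclusive of both endpoints).
365 = 7 × 52 + 1, so there are 52 full weeks plus 1 extra day.
Each full week contributes one Thursday: 52 so far.
The 1 extra day is Wed — none qualify.
Total: 52 + 0 = 52.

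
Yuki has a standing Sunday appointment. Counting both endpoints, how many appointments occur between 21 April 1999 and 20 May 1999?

21 April 1999 is a Wednesday.
That's 30 days from start to end, counting both.
30 = 7 × 4 + 2, so there are 4 full weeks plus 2 extra days.
Each full week contributes one Sunday: 4 so far.
The 2 extra days are Wed, Thu — none qualify.
Total: 4 + 0 = 4.

4 Sundays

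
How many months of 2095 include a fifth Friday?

A month has five Fridays exactly when Friday falls within its first (length − 28) days.
Jan: 31 days, starts Sat → 5 of Sat, Sun, Mon
Feb: 28 days, starts Tue → 5 of (none)
Mar: 31 days, starts Tue → 5 of Tue, Wed, Thu
Apr: 30 days, starts Fri → 5 of Fri, Sat ✓
May: 31 days, starts Sun → 5 of Sun, Mon, Tue
Jun: 30 days, starts Wed → 5 of Wed, Thu
Jul: 31 days, starts Fri → 5 of Fri, Sat, Sun ✓
Aug: 31 days, starts Mon → 5 of Mon, Tue, Wed
Sep: 30 days, starts Thu → 5 of Thu, Fri ✓
Oct: 31 days, starts Sat → 5 of Sat, Sun, Mon
Nov: 30 days, starts Tue → 5 of Tue, Wed
Dec: 31 days, starts Thu → 5 of Thu, Fri, Sat ✓
Months with five Fridays: Apr, Jul, Sep, Dec.

4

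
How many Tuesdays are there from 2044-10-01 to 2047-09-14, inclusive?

2044-10-01 is a Saturday.
From 2044-10-01 to 2047-09-14 is 1079 days inclusive.
1079 = 7 × 154 + 1, so there are 154 full weeks plus 1 extra day.
Each full week contributes one Tuesday: 154 so far.
The 1 extra day is Saturday — none qualify.
Total: 154 + 0 = 154.

154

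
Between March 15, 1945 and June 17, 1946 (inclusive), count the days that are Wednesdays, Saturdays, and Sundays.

197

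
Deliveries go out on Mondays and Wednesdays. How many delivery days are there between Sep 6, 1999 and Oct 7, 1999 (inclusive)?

Sep 6, 1999 is a Monday.
From Sep 6, 1999 to Oct 7, 1999 is 32 days inclusive.
32 = 7 × 4 + 4, so there are 4 full weeks plus 4 extra days.
Each full week contributes 2 days from the set (Mon, Wed): 4 × 2 = 8.
The 4 extra days are Monday, Tuesday, Wednesday, Thursday — 2 of them qualify.
Total: 8 + 2 = 10.

10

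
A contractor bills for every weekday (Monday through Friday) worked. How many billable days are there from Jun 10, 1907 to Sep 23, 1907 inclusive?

76

Jun 10, 1907 is a Monday.
From Jun 10, 1907 to Sep 23, 1907 is 106 days inclusive.
106 = 7 × 15 + 1, so there are 15 full weeks plus 1 extra day.
Each full week contributes 5 weekdays (Mon–Fri): 15 × 5 = 75.
The 1 extra day is Mon — 1 of them qualifies.
Total: 75 + 1 = 76.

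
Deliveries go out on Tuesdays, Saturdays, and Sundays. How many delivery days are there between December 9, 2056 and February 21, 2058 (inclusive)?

December 9, 2056 is a Saturday.
The range spans 440 days (inclusive of both endpoints).
440 = 7 × 62 + 6, so there are 62 full weeks plus 6 extra days.
Each full week contributes 3 days from the set (Tue, Sat, Sun): 62 × 3 = 186.
The 6 extra days are Sat, Sun, Mon, Tue, Wed, Thu — 3 of them qualify.
Total: 186 + 3 = 189.

189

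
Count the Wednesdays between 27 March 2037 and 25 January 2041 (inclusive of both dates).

27 March 2037 is a Friday.
That's 1401 days from start to end, counting both.
1401 = 7 × 200 + 1, so there are 200 full weeks plus 1 extra day.
Each full week contributes one Wednesday: 200 so far.
The 1 extra day is Friday — none qualify.
Total: 200 + 0 = 200.

200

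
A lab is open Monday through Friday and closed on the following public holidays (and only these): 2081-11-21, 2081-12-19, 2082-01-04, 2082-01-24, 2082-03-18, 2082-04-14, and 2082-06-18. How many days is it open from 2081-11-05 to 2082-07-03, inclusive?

2081-11-05 is a Wednesday.
That's 241 days from start to end, counting both.
241 = 7 × 34 + 3, so there are 34 full weeks plus 3 extra days.
Each full week contributes 5 weekdays (Mon–Fri): 34 × 5 = 170.
The 3 extra days are Wednesday, Thursday, Friday — 3 of them qualify.
Total: 170 + 3 = 173.
Holidays: 2081-11-21 (Fri); 2081-12-19 (Fri); 2082-01-04 (Sun); 2082-01-24 (Sat); 2082-03-18 (Wed); 2082-04-14 (Tue); 2082-06-18 (Thu).
5 of the 7 holidays fall on weekdays; the rest are weekends and were already excluded.
Business days: 173 − 5 = 168.

168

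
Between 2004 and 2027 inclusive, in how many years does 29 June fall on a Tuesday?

4

Day of week of June 29 in each year:
2004: Tue ✓, 2005: Wed, 2006: Thu, 2007: Fri, 2008: Sun, 2009: Mon, 2010: Tue ✓, 2011: Wed, 2012: Fri, 2013: Sat, 2014: Sun, 2015: Mon, 2016: Wed, 2017: Thu, 2018: Fri, 2019: Sat, 2020: Mon, 2021: Tue ✓, 2022: Wed, 2023: Thu, 2024: Sat, 2025: Sun, 2026: Mon, 2027: Tue ✓
Tuesdays: 2004, 2010, 2021, 2027.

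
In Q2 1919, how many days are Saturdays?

Apr 1, 1919 is a Tuesday.
That's 91 days from start to end, counting both.
91 = 7 × 13, so the span is exactly 13 full weeks.
Each full week contributes one Saturday: 13 so far.
Total: 13.

13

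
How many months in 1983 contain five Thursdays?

A month has five Thursdays exactly when Thursday falls within its first (length − 28) days.
Jan: 31 days, starts Sat → 5 of Sat, Sun, Mon
Feb: 28 days, starts Tue → 5 of (none)
Mar: 31 days, starts Tue → 5 of Tue, Wed, Thu ✓
Apr: 30 days, starts Fri → 5 of Fri, Sat
May: 31 days, starts Sun → 5 of Sun, Mon, Tue
Jun: 30 days, starts Wed → 5 of Wed, Thu ✓
Jul: 31 days, starts Fri → 5 of Fri, Sat, Sun
Aug: 31 days, starts Mon → 5 of Mon, Tue, Wed
Sep: 30 days, starts Thu → 5 of Thu, Fri ✓
Oct: 31 days, starts Sat → 5 of Sat, Sun, Mon
Nov: 30 days, starts Tue → 5 of Tue, Wed
Dec: 31 days, starts Thu → 5 of Thu, Fri, Sat ✓
Months with five Thursdays: Mar, Jun, Sep, Dec.

4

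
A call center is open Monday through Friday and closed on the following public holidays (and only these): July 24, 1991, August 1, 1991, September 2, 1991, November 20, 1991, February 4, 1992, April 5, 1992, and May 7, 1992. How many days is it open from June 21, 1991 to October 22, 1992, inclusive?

June 21, 1991 is a Friday.
That's 490 days from start to end, counting both.
490 = 7 × 70, so the span is exactly 70 full weeks.
Each full week contributes 5 weekdays (Mon–Fri): 70 × 5 = 350.
Total: 350.
Holidays: July 24, 1991 (Wed); August 1, 1991 (Thu); September 2, 1991 (Mon); November 20, 1991 (Wed); February 4, 1992 (Tue); April 5, 1992 (Sun); May 7, 1992 (Thu).
6 of the 7 holidays fall on weekdays; the rest are weekends and were already excluded.
Business days: 350 − 6 = 344.

344 working days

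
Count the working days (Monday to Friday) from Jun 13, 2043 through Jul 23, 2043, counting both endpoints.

Jun 13, 2043 is a Saturday.
The range spans 41 days (inclusive of both endpoints).
41 = 7 × 5 + 6, so there are 5 full weeks plus 6 extra days.
Each full week contributes 5 weekdays (Mon–Fri): 5 × 5 = 25.
The 6 extra days are Saturday, Sunday, Monday, Tuesday, Wednesday, Thursday — 4 of them qualify.
Total: 25 + 4 = 29.

29 weekdays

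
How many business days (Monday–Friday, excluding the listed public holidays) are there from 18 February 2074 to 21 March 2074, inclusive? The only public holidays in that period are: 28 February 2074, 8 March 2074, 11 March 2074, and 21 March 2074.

18 February 2074 is a Sunday.
That's 32 days from start to end, counting both.
32 = 7 × 4 + 4, so there are 4 full weeks plus 4 extra days.
Each full week contributes 5 weekdays (Mon–Fri): 4 × 5 = 20.
The 4 extra days are Sun, Mon, Tue, Wed — 3 of them qualify.
Total: 20 + 3 = 23.
Holidays: 28 February 2074 (Wed); 8 March 2074 (Thu); 11 March 2074 (Sun); 21 March 2074 (Wed).
3 of the 4 holidays fall on weekdays; the rest are weekends and were already excluded.
Business days: 23 − 3 = 20.

20 business days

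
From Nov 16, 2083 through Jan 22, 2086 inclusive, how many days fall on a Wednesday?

114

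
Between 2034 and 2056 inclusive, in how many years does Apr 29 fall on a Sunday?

3

Day of week of April 29 in each year:
2034: Sat, 2035: Sun ✓, 2036: Tue, 2037: Wed, 2038: Thu, 2039: Fri, 2040: Sun ✓, 2041: Mon, 2042: Tue, 2043: Wed, 2044: Fri, 2045: Sat, 2046: Sun ✓, 2047: Mon, 2048: Wed, 2049: Thu, 2050: Fri, 2051: Sat, 2052: Mon, 2053: Tue, 2054: Wed, 2055: Thu, 2056: Sat
Sundays: 2035, 2040, 2046.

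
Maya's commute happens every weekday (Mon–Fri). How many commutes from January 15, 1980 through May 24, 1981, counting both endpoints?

354 weekdays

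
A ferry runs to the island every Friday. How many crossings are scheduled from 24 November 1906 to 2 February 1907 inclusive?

10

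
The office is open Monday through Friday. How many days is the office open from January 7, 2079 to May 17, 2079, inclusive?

January 7, 2079 is a Saturday.
The range spans 131 days (inclusive of both endpoints).
131 = 7 × 18 + 5, so there are 18 full weeks plus 5 extra days.
Each full week contributes 5 weekdays (Mon–Fri): 18 × 5 = 90.
The 5 extra days are Sat, Sun, Mon, Tue, Wed — 3 of them qualify.
Total: 90 + 3 = 93.

93 weekdays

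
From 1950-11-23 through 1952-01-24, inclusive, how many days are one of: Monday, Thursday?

1950-11-23 is a Thursday.
From 1950-11-23 to 1952-01-24 is 428 days inclusive.
428 = 7 × 61 + 1, so there are 61 full weeks plus 1 extra day.
Each full week contributes 2 days from the set (Mon, Thu): 61 × 2 = 122.
The 1 extra day is Thu — 1 of them qualifies.
Total: 122 + 1 = 123.

123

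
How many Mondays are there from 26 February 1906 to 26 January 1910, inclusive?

205 Mondays

26 February 1906 is a Monday.
That's 1431 days from start to end, counting both.
1431 = 7 × 204 + 3, so there are 204 full weeks plus 3 extra days.
Each full week contributes one Monday: 204 so far.
The 3 extra days are Monday, Tuesday, Wednesday — 1 of them qualifies.
Total: 204 + 1 = 205.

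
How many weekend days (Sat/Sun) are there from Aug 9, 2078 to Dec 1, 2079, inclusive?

Aug 9, 2078 is a Tuesday.
The range spans 480 days (inclusive of both endpoints).
480 = 7 × 68 + 4, so there are 68 full weeks plus 4 extra days.
Each full week contributes 2 weekend days (Sat, Sun): 68 × 2 = 136.
The 4 extra days are Tuesday, Wednesday, Thursday, Friday — none qualify.
Total: 136 + 0 = 136.

136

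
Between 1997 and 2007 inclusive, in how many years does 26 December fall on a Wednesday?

2

Day of week of December 26 in each year:
1997: Fri, 1998: Sat, 1999: Sun, 2000: Tue, 2001: Wed ✓, 2002: Thu, 2003: Fri, 2004: Sun, 2005: Mon, 2006: Tue, 2007: Wed ✓
Wednesdays: 2001, 2007.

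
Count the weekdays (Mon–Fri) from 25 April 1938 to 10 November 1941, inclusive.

25 April 1938 is a Monday.
From 25 April 1938 to 10 November 1941 is 1296 days inclusive.
1296 = 7 × 185 + 1, so there are 185 full weeks plus 1 extra day.
Each full week contributes 5 weekdays (Mon–Fri): 185 × 5 = 925.
The 1 extra day is Monday — 1 of them qualifies.
Total: 925 + 1 = 926.

926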